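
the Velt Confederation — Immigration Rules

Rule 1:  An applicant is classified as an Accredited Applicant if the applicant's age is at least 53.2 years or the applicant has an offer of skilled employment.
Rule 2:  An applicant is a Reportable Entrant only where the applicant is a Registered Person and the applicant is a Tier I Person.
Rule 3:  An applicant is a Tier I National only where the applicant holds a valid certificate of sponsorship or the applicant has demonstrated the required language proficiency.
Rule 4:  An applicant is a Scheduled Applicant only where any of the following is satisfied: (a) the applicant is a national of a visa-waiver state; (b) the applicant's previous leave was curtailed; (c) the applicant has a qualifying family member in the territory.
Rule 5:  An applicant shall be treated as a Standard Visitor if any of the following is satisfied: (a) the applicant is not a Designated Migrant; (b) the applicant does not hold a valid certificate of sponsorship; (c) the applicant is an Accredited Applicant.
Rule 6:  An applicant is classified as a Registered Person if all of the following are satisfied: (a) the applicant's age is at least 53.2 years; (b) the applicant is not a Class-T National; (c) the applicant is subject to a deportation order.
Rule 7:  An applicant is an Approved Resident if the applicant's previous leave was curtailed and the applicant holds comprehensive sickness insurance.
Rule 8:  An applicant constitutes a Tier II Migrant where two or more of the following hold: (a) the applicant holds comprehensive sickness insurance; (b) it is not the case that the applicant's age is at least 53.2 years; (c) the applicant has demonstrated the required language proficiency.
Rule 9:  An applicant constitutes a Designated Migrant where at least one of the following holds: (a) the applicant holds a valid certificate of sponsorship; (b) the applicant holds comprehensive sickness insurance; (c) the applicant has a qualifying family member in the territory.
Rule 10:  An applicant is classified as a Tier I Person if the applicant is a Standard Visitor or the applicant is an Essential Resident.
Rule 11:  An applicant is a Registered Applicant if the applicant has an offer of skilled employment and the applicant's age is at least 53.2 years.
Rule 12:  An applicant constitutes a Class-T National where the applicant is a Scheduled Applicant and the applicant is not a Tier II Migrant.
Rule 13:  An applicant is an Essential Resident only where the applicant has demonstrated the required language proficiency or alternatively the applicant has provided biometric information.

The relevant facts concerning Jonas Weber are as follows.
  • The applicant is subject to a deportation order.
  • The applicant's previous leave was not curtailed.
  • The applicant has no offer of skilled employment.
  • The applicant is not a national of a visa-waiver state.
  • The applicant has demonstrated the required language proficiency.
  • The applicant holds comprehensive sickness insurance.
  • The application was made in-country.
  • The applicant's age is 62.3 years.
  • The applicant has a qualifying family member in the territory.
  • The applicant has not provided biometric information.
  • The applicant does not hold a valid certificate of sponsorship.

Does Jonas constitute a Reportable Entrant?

Yes

rule 4 — Scheduled Applicant: [the applicant is a national of a visa-waiver state? no] OR [the applicant's previous leave was curtailed? no] OR [the applicant has a qualifying family member in the territory? yes] → satisfied.
rule 8 — Tier II Migrant: the applicant holds comprehensive sickness insurance? yes; applicant's age: 62.3 years ≥ 53.2 years? yes, so negated condition no; the applicant has demonstrated the required language proficiency? yes — 2 of 3 hold (need ≥2) → satisfied.
rule 12 — Class-T National: [Scheduled Applicant (rule 4)? yes] AND [not a Tier II Migrant (rule 8)? no] → not satisfied.
rule 6 — Registered Person: [applicant's age: 62.3 years ≥ 53.2 years? yes] AND [not a Class-T National (rule 12)? yes] AND [the applicant is subject to a deportation order? yes] → satisfied.
rule 9 — Designated Migrant: [the applicant holds a valid certificate of sponsorship? no] OR [the applicant holds comprehensive sickness insurance? yes] OR [the applicant has a qualifying family member in the territory? yes] → satisfied.
rule 1 — Accredited Applicant: [applicant's age: 62.3 years ≥ 53.2 years? yes] OR [the applicant has an offer of skilled employment? no] → satisfied.
rule 5 — Standard Visitor: [not a Designated Migrant (rule 9)? no] OR [the applicant does not hold a valid certificate of sponsorship? yes] OR [Accredited Applicant (rule 1)? yes] → satisfied.
rule 13 — Essential Resident: [the applicant has demonstrated the required language proficiency? yes] OR [the applicant has provided biometric information? no] → satisfied.
rule 10 — Tier I Person: [Standard Visitor (rule 5)? yes] OR [Essential Resident (rule 13)? yes] → satisfied.
rule 2 — Reportable Entrant: [Registered Person (rule 6)? yes] AND [Tier I Person (rule 10)? yes] → satisfied.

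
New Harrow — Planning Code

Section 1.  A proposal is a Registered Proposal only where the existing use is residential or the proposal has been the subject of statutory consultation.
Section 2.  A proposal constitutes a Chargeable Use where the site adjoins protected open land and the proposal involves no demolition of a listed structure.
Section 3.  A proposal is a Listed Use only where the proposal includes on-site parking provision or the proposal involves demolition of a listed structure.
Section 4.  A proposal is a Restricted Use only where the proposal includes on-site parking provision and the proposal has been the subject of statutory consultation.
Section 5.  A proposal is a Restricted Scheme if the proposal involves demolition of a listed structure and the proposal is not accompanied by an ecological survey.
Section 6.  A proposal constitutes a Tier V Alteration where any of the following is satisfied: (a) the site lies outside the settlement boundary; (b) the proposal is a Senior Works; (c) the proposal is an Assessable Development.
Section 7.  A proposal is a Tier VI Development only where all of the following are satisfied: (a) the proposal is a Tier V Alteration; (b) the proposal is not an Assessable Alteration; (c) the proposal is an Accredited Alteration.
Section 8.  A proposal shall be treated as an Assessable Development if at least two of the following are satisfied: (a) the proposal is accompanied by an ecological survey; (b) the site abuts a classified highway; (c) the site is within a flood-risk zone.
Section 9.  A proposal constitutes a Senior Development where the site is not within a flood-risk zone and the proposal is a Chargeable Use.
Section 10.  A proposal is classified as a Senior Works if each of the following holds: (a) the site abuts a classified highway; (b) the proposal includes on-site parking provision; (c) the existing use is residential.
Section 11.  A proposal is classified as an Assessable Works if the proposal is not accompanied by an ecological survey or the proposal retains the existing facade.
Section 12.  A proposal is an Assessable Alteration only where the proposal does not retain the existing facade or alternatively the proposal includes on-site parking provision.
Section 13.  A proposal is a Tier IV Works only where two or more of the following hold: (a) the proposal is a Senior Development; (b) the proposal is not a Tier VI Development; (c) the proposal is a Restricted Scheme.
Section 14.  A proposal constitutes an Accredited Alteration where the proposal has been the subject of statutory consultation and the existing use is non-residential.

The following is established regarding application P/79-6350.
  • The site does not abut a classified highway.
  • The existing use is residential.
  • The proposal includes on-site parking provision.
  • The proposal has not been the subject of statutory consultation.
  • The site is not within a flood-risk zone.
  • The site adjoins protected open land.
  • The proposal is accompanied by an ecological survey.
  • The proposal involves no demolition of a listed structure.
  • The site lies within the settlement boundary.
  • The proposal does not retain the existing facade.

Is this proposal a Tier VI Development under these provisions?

section 10 — Senior Works: [the site abuts a classified highway? no] AND [the proposal includes on-site parking provision? yes] AND [the existing use is residential? yes] → not satisfied.
section 8 — Assessable Development: the proposal is accompanied by an ecological survey? yes; the site abuts a classified highway? no; the site is within a flood-risk zone? no — 1 of 3 hold (need ≥2) → not satisfied.
section 6 — Tier V Alteration: [the site lies outside the settlement boundary? no] OR [Senior Works (section 10)? no] OR [Assessable Development (section 8)? no] → not satisfied.
section 12 — Assessable Alteration: [the proposal does not retain the existing facade? yes] OR [the proposal includes on-site parking provision? yes] → satisfied.
section 14 — Accredited Alteration: [the proposal has been the subject of statutory consultation? no] AND [the existing use is non-residential? no] → not satisfied.
section 7 — Tier VI Development: [Tier V Alteration (section 6)? no] AND [not an Assessable Alteration (section 12)? no] AND [Accredited Alteration (section 14)? no] → not satisfied.

No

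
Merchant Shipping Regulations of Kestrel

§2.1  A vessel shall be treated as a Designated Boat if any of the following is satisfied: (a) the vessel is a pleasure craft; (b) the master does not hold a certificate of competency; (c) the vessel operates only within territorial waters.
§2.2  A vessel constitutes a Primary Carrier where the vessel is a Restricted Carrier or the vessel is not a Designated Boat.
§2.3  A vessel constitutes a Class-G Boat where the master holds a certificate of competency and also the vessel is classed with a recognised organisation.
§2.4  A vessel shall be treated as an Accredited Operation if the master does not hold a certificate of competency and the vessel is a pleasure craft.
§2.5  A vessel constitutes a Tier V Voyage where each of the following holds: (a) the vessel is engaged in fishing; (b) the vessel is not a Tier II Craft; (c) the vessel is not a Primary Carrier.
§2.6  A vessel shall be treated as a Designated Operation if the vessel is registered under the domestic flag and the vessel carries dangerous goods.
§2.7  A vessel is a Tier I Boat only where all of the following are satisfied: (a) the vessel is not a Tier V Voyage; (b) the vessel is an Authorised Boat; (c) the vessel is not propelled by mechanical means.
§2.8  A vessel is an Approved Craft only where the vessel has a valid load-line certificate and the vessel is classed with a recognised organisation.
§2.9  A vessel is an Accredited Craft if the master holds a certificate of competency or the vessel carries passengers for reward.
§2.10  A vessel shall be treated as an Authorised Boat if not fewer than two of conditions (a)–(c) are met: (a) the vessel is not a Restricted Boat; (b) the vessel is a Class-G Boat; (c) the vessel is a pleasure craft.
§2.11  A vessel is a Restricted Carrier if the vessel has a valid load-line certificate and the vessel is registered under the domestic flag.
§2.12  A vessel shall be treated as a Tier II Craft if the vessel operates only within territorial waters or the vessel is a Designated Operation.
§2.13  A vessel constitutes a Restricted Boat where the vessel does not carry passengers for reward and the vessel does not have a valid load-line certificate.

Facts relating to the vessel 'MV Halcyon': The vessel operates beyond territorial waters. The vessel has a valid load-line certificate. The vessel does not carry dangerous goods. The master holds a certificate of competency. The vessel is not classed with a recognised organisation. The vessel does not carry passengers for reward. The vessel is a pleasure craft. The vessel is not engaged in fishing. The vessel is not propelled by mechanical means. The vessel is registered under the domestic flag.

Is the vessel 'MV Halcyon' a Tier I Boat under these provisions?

Yes

§2.6 — Designated Operation: [the vessel is registered under the domestic flag? yes] AND [the vessel carries dangerous goods? no] → not satisfied.
§2.12 — Tier II Craft: [the vessel operates only within territorial waters? no] OR [Designated Operation (§2.6)? no] → not satisfied.
§2.11 — Restricted Carrier: [the vessel has a valid load-line certificate? yes] AND [the vessel is registered under the domestic flag? yes] → satisfied.
§2.1 — Designated Boat: [the vessel is a pleasure craft? yes] OR [the master does not hold a certificate of competency? no] OR [the vessel operates only within territorial waters? no] → satisfied.
§2.2 — Primary Carrier: [Restricted Carrier (§2.11)? yes] OR [not a Designated Boat (§2.1)? no] → satisfied.
§2.5 — Tier V Voyage: [the vessel is engaged in fishing? no] AND [not a Tier II Craft (§2.12)? yes] AND [not a Primary Carrier (§2.2)? no] → not satisfied.
§2.13 — Restricted Boat: [the vessel does not carry passengers for reward? yes] AND [the vessel does not have a valid load-line certificate? no] → not satisfied.
§2.3 — Class-G Boat: [the master holds a certificate of competency? yes] AND [the vessel is classed with a recognised organisation? no] → not satisfied.
§2.10 — Authorised Boat: not a Restricted Boat (§2.13)? yes; Class-G Boat (§2.3)? no; the vessel is a pleasure craft? yes — 2 of 3 hold (need ≥2) → satisfied.
§2.7 — Tier I Boat: [not a Tier V Voyage (§2.5)? yes] AND [Authorised Boat (§2.10)? yes] AND [the vessel is not propelled by mechanical means? yes] → satisfied.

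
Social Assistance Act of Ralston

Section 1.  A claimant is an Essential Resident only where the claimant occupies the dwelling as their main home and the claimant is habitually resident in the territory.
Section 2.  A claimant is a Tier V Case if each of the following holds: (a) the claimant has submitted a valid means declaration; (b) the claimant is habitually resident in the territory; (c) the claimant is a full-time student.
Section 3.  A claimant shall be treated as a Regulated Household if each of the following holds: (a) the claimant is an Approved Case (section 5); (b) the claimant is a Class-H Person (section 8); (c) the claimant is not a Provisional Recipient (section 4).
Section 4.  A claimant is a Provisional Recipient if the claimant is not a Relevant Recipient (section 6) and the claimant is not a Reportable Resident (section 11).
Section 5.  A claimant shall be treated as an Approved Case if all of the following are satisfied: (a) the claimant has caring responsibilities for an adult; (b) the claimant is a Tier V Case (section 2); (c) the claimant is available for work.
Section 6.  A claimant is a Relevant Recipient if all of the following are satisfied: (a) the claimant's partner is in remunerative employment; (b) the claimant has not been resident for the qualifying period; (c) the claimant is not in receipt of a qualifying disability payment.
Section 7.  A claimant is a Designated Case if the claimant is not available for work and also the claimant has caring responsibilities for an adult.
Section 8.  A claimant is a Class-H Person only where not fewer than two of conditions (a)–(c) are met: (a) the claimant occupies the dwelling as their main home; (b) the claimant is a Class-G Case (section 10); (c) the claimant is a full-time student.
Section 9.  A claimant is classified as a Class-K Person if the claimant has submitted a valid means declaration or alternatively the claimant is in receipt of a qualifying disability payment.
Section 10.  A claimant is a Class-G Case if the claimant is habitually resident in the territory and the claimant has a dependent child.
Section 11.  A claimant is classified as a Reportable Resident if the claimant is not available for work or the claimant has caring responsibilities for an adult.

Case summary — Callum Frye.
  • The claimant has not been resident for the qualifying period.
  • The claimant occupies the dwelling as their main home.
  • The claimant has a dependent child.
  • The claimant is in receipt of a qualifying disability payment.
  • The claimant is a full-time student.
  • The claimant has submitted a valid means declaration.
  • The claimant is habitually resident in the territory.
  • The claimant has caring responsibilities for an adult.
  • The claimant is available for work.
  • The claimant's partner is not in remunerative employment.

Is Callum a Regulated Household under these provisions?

Under section 2: the claimant has submitted a valid means declaration? yes; and the claimant is habitually resident in the territory? yes; and the claimant is a full-time student? yes. So the claimant is a Tier V Case.
Under section 5: the claimant has caring responsibilities for an adult? yes; and Tier V Case (section 2)? yes; and the claimant is available for work? yes. So the claimant is an Approved Case.
Under section 10: the claimant is habitually resident in the territory? yes; and the claimant has a dependent child? yes. So the claimant is a Class-G Case.
Under section 8: the claimant occupies the dwelling as their main home? yes; Class-G Case (section 10)? yes; the claimant is a full-time student? yes — 3 of 3 hold (need ≥2) → satisfied.
Under section 6: the claimant's partner is in remunerative employment? no; and the claimant has not been resident for the qualifying period? yes; and the claimant is not in receipt of a qualifying disability payment? no. So the claimant is not a Relevant Recipient.
Under section 11: the claimant is not available for work? no; or the claimant has caring responsibilities for an adult? yes. So the claimant is a Reportable Resident.
Under section 4: not a Relevant Recipient (section 6)? yes; and not a Reportable Resident (section 11)? no. So the claimant is not a Provisional Recipient.
Under section 3: Approved Case (section 5)? yes; and Class-H Person (section 8)? yes; and not a Provisional Recipient (section 4)? yes. So the claimant is a Regulated Household.

Yes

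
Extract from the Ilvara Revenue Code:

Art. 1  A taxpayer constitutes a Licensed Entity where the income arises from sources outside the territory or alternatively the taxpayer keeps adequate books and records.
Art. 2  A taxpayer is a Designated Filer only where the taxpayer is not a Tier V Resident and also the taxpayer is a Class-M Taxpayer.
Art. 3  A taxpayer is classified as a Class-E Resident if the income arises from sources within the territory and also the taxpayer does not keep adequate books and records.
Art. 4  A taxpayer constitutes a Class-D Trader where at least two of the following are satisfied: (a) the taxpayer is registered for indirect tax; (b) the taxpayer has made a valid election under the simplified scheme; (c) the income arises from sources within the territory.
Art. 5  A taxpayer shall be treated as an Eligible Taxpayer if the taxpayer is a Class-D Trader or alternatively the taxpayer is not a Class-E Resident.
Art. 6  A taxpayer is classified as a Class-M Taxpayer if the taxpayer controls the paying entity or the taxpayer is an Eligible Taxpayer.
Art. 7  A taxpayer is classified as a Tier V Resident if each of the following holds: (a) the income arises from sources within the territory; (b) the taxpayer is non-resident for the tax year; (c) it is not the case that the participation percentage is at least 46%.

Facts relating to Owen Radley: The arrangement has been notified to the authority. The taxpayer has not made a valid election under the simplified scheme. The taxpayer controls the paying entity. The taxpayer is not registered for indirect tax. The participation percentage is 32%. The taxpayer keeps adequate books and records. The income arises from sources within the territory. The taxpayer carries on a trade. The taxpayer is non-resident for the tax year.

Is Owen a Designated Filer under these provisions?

article 7 — Tier V Resident: [the income arises from sources within the territory? yes] AND [the taxpayer is non-resident for the tax year? yes] AND [participation percentage: 32% ≥ 46%? no, so negated condition yes] → satisfied.
article 4 — Class-D Trader: the taxpayer is registered for indirect tax? no; the taxpayer has made a valid election under the simplified scheme? no; the income arises from sources within the territory? yes — 1 of 3 hold (need ≥2) → not satisfied.
article 3 — Class-E Resident: [the income arises from sources within the territory? yes] AND [the taxpayer does not keep adequate books and records? no] → not satisfied.
article 5 — Eligible Taxpayer: [Class-D Trader (article 4)? no] OR [not a Class-E Resident (article 3)? yes] → satisfied.
article 6 — Class-M Taxpayer: [the taxpayer controls the paying entity? yes] OR [Eligible Taxpayer (article 5)? yes] → satisfied.
article 2 — Designated Filer: [not a Tier V Resident (article 7)? no] AND [Class-M Taxpayer (article 6)? yes] → not satisfied.

No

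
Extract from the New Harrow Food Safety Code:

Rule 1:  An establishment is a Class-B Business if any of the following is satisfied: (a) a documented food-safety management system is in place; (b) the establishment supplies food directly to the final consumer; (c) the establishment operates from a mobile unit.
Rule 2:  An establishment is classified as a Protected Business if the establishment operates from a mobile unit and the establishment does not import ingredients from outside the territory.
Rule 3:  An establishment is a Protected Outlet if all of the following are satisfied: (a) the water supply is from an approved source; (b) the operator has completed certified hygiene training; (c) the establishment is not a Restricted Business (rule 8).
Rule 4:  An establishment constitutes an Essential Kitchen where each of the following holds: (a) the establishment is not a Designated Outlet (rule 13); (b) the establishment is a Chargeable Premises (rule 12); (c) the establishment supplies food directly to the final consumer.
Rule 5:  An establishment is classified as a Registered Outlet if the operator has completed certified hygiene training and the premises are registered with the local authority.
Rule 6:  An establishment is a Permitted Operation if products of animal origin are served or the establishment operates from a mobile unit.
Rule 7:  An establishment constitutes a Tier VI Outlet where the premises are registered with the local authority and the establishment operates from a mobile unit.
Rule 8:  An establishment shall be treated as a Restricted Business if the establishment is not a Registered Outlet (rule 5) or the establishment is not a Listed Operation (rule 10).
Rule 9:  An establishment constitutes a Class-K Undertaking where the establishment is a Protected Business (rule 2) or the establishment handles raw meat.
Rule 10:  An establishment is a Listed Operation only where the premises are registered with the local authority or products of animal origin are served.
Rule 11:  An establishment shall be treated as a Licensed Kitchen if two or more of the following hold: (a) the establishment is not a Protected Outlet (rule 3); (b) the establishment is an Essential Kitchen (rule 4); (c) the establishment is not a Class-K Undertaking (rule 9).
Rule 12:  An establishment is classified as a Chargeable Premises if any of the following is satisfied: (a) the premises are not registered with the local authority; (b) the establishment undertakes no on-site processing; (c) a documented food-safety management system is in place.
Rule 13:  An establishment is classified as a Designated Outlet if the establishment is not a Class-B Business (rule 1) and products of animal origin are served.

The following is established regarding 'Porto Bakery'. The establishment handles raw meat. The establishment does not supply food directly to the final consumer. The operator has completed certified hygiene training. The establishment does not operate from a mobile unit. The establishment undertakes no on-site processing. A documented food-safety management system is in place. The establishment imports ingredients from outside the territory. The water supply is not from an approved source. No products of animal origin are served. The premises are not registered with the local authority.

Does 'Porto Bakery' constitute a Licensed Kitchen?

Under rule 5: the operator has completed certified hygiene training? yes; and the premises are registered with the local authority? no. So the establishment is not a Registered Outlet.
Under rule 10: the premises are registered with the local authority? no; or products of animal origin are served? no. So the establishment is not a Listed Operation.
Under rule 8: not a Registered Outlet (rule 5)? yes; or not a Listed Operation (rule 10)? yes. So the establishment is a Restricted Business.
Under rule 3: the water supply is from an approved source? no; and the operator has completed certified hygiene training? yes; and not a Restricted Business (rule 8)? no. So the establishment is not a Protected Outlet.
Under rule 1: a documented food-safety management system is in place? yes; or the establishment supplies food directly to the final consumer? no; or the establishment operates from a mobile unit? no. So the establishment is a Class-B Business.
Under rule 13: not a Class-B Business (rule 1)? no; and products of animal origin are served? no. So the establishment is not a Designated Outlet.
Under rule 12: the premises are not registered with the local authority? yes; or the establishment undertakes no on-site processing? yes; or a documented food-safety management system is in place? yes. So the establishment is a Chargeable Premises.
Under rule 4: not a Designated Outlet (rule 13)? yes; and Chargeable Premises (rule 12)? yes; and the establishment supplies food directly to the final consumer? no. So the establishment is not an Essential Kitchen.
Under rule 2: the establishment operates from a mobile unit? no; and the establishment does not import ingredients from outside the territory? no. So the establishment is not a Protected Business.
Under rule 9: Protected Business (rule 2)? no; or the establishment handles raw meat? yes. So the establishment is a Class-K Undertaking.
Under rule 11: not a Protected Outlet (rule 3)? yes; Essential Kitchen (rule 4)? no; not a Class-K Undertaking (rule 9)? no — 1 of 3 hold (need ≥2) → not satisfied.

No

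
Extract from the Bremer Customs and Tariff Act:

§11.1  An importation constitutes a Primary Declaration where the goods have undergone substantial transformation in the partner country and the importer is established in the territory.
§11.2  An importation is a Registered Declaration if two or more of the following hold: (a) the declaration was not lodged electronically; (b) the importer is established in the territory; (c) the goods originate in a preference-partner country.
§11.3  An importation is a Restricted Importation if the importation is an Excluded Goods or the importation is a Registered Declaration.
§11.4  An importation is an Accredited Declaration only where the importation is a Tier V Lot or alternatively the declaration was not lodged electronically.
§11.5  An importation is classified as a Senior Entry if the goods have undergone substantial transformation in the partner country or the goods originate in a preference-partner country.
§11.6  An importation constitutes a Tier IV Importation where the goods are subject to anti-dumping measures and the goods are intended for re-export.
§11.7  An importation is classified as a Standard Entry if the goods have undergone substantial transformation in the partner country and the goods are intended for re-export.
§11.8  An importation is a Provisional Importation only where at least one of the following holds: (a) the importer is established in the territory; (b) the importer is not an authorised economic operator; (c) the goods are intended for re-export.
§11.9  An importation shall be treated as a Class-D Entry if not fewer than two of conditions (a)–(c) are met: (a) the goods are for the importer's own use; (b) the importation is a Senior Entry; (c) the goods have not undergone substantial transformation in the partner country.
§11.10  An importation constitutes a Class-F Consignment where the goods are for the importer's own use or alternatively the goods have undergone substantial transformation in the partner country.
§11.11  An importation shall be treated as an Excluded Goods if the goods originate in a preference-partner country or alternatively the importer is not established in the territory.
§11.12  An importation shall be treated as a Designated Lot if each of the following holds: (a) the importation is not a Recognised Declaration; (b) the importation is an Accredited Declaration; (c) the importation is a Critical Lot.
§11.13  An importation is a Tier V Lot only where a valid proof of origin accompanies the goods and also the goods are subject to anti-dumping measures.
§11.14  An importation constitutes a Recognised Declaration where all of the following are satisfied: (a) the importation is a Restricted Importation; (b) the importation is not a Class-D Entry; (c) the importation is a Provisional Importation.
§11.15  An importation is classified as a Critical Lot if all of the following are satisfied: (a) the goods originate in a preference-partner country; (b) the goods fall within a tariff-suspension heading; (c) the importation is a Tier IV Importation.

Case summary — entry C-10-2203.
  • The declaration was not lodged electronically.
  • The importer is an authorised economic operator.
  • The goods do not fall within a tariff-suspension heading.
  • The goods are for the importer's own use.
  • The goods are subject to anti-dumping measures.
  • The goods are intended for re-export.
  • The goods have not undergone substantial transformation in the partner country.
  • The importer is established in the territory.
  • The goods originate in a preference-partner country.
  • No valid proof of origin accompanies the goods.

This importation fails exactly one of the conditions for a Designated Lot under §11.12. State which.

Under §11.11: the goods originate in a preference-partner country? yes; or the importer is not established in the territory? no. So the importation is an Excluded Goods.
Under §11.2: the declaration was not lodged electronically? yes; the importer is established in the territory? yes; the goods originate in a preference-partner country? yes — 3 of 3 hold (need ≥2) → satisfied.
Under §11.3: Excluded Goods (§11.11)? yes; or Registered Declaration (§11.2)? yes. So the importation is a Restricted Importation.
Under §11.5: the goods have undergone substantial transformation in the partner country? no; or the goods originate in a preference-partner country? yes. So the importation is a Senior Entry.
Under §11.9: the goods are for the importer's own use? yes; Senior Entry (§11.5)? yes; the goods have not undergone substantial transformation in the partner country? yes — 3 of 3 hold (need ≥2) → satisfied.
Under §11.8: the importer is established in the territory? yes; or the importer is not an authorised economic operator? no; or the goods are intended for re-export? yes. So the importation is a Provisional Importation.
Under §11.14: Restricted Importation (§11.3)? yes; and not a Class-D Entry (§11.9)? no; and Provisional Importation (§11.8)? yes. So the importation is not a Recognised Declaration.
Under §11.13: a valid proof of origin accompanies the goods? no; and the goods are subject to anti-dumping measures? yes. So the importation is not a Tier V Lot.
Under §11.4: Tier V Lot (§11.13)? no; or the declaration was not lodged electronically? yes. So the importation is an Accredited Declaration.
Under §11.6: the goods are subject to anti-dumping measures? yes; and the goods are intended for re-export? yes. So the importation is a Tier IV Importation.
Under §11.15: the goods originate in a preference-partner country? yes; and the goods fall within a tariff-suspension heading? no; and Tier IV Importation (§11.6)? yes. So the importation is not a Critical Lot.
Under §11.12: not a Recognised Declaration (§11.14)? yes; and Accredited Declaration (§11.4)? yes; and Critical Lot (§11.15)? no. So the importation is not a Designated Lot.

Critical Lot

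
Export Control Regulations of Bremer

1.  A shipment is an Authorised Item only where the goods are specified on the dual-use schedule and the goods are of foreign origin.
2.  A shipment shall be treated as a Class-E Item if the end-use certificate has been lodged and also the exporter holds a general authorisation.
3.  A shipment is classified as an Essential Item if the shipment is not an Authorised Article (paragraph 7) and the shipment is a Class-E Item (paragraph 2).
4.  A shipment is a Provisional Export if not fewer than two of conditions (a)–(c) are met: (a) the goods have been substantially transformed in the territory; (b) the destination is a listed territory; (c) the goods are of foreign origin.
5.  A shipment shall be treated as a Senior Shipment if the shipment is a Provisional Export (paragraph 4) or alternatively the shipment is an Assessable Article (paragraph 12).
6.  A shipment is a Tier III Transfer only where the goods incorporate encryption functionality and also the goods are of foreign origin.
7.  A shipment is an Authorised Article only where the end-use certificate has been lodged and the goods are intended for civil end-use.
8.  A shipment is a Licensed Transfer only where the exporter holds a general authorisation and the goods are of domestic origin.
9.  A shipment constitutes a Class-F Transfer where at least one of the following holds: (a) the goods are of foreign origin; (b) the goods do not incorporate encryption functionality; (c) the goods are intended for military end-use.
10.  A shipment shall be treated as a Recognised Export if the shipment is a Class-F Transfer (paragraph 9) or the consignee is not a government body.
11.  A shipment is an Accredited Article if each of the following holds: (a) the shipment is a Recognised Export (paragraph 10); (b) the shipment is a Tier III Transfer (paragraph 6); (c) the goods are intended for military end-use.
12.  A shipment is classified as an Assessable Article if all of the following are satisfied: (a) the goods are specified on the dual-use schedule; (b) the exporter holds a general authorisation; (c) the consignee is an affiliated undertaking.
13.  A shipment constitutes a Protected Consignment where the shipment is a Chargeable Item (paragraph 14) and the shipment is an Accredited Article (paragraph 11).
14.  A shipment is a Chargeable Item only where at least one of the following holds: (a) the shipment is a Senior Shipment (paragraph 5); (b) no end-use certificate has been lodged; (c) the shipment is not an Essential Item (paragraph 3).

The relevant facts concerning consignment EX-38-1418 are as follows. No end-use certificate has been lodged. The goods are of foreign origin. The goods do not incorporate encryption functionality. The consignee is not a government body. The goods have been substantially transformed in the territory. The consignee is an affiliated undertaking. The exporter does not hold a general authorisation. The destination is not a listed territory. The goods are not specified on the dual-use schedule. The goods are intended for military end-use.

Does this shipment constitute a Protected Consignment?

No

paragraph 4 — Provisional Export: the goods have been substantially transformed in the territory? yes; the destination is a listed territory? no; the goods are of foreign origin? yes — 2 of 3 hold (need ≥2) → satisfied.
paragraph 12 — Assessable Article: [the goods are specified on the dual-use schedule? no] AND [the exporter holds a general authorisation? no] AND [the consignee is an affiliated undertaking? yes] → not satisfied.
paragraph 5 — Senior Shipment: [Provisional Export (paragraph 4)? yes] OR [Assessable Article (paragraph 12)? no] → satisfied.
paragraph 7 — Authorised Article: [the end-use certificate has been lodged? no] AND [the goods are intended for civil end-use? no] → not satisfied.
paragraph 2 — Class-E Item: [the end-use certificate has been lodged? no] AND [the exporter holds a general authorisation? no] → not satisfied.
paragraph 3 — Essential Item: [not an Authorised Article (paragraph 7)? yes] AND [Class-E Item (paragraph 2)? no] → not satisfied.
paragraph 14 — Chargeable Item: [Senior Shipment (paragraph 5)? yes] OR [no end-use certificate has been lodged? yes] OR [not an Essential Item (paragraph 3)? yes] → satisfied.
paragraph 9 — Class-F Transfer: [the goods are of foreign origin? yes] OR [the goods do not incorporate encryption functionality? yes] OR [the goods are intended for military end-use? yes] → satisfied.
paragraph 10 — Recognised Export: [Class-F Transfer (paragraph 9)? yes] OR [the consignee is not a government body? yes] → satisfied.
paragraph 6 — Tier III Transfer: [the goods incorporate encryption functionality? no] AND [the goods are of foreign origin? yes] → not satisfied.
paragraph 11 — Accredited Article: [Recognised Export (paragraph 10)? yes] AND [Tier III Transfer (paragraph 6)? no] AND [the goods are intended for military end-use? yes] → not satisfied.
paragraph 13 — Protected Consignment: [Chargeable Item (paragraph 14)? yes] AND [Accredited Article (paragraph 11)? no] → not satisfied.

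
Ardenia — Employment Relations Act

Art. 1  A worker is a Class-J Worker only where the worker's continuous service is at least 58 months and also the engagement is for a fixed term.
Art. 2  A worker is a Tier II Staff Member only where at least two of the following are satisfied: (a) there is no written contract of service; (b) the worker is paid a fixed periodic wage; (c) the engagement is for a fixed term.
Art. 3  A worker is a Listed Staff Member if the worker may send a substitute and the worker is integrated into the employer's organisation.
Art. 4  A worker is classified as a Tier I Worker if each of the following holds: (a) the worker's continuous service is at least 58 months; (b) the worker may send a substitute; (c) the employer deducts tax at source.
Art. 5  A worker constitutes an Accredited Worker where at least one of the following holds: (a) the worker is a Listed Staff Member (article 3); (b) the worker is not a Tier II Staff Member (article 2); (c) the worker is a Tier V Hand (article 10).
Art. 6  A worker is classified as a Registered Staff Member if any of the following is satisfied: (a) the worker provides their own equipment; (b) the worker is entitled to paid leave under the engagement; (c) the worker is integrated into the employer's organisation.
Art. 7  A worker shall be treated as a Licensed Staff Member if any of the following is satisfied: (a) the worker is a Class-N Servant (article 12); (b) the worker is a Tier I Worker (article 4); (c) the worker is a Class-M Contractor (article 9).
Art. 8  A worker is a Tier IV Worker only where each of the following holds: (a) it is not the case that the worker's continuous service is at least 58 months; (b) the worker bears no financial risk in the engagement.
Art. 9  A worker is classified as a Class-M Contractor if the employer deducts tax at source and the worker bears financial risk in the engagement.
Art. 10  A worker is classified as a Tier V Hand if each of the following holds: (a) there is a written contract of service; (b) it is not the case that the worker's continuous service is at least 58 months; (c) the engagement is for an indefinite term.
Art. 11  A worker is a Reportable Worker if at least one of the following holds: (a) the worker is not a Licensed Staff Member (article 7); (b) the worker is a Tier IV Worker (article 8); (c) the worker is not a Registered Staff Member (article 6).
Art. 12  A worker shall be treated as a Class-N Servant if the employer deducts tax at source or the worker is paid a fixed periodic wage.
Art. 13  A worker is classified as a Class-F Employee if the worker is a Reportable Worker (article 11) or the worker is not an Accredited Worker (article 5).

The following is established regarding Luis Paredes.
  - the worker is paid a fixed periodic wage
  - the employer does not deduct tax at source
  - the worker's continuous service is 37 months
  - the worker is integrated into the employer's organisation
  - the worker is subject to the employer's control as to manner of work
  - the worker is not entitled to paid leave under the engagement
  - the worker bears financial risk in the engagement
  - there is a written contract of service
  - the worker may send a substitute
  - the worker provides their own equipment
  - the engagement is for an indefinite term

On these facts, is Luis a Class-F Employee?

No

Under article 12: the employer deducts tax at source? no; or the worker is paid a fixed periodic wage? yes. So the worker is a Class-N Servant.
Under article 4: worker's continuous service: 37 months ≥ 58 months? no; and the worker may send a substitute? yes; and the employer deducts tax at source? no. So the worker is not a Tier I Worker.
Under article 9: the employer deducts tax at source? no; and the worker bears financial risk in the engagement? yes. So the worker is not a Class-M Contractor.
Under article 7: Class-N Servant (article 12)? yes; or Tier I Worker (article 4)? no; or Class-M Contractor (article 9)? no. So the worker is a Licensed Staff Member.
Under article 8: worker's continuous service: 37 months ≥ 58 months? no, so negated condition yes; and the worker bears no financial risk in the engagement? no. So the worker is not a Tier IV Worker.
Under article 6: the worker provides their own equipment? yes; or the worker is entitled to paid leave under the engagement? no; or the worker is integrated into the employer's organisation? yes. So the worker is a Registered Staff Member.
Under article 11: not a Licensed Staff Member (article 7)? no; or Tier IV Worker (article 8)? no; or not a Registered Staff Member (article 6)? no. So the worker is not a Reportable Worker.
Under article 3: the worker may send a substitute? yes; and the worker is integrated into the employer's organisation? yes. So the worker is a Listed Staff Member.
Under article 2: there is no written contract of service? no; the worker is paid a fixed periodic wage? yes; the engagement is for a fixed term? no — 1 of 3 hold (need ≥2) → not satisfied.
Under article 10: there is a written contract of service? yes; and worker's continuous service: 37 months ≥ 58 months? no, so negated condition yes; and the engagement is for an indefinite term? yes. So the worker is a Tier V Hand.
Under article 5: Listed Staff Member (article 3)? yes; or not a Tier II Staff Member (article 2)? yes; or Tier V Hand (article 10)? yes. So the worker is an Accredited Worker.
Under article 13: Reportable Worker (article 11)? no; or not an Accredited Worker (article 5)? no. So the worker is not a Class-F Employee.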